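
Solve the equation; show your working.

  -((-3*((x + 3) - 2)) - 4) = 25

Step 1. [-((-3*((x + 3) - 2)) - 4) = 25] LHS negated; negate both sides. So neg: (-3*((x + 3) - 2)) - 4 = -25.
Step 2. [(-3*((x + 3) - 2)) - 4 = -25] add 4: x sits inside (… - 4). So sub: -3*((x + 3) - 2) = -21.
Step 3. [-3*((x + 3) - 2) = -21] -3 out front; divide by -3 ⇒ div: (x + 3) - 2 = 7.
Step 4. [(x + 3) - 2 = 7] the outer -2 inverts by adding 2 ⇒ sub: x + 3 = 9.
Step 5. [x + 3 = 9] subtract 3: x sits inside (… + 3). So sub: x = 6.

Answer: x ∈ {6}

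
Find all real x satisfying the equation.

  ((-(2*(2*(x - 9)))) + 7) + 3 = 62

Step 1. [((-(2*(2*(x - 9)))) + 7) + 3 = 62] 3 comes off first (subtract 3). So sub: (-(2*(2*(x - 9)))) + 7 = 59.
Step 2. [(-(2*(2*(x - 9)))) + 7 = 59] 7 comes off first (subtract 7) ⇒ sub: -(2*(2*(x - 9))) = 52.
Step 3. [-(2*(2*(x - 9))) = 52] LHS negated; negate both sides. So neg: 2*(2*(x - 9)) = -52.
Step 4. [2*(2*(x - 9)) = -52] divide by the outer 2 ⇒ div: 2*(x - 9) = -26.
Step 5. [2*(x - 9) = -26] 2 out front; divide by 2. So div: x - 9 = -13.
Step 6. [x - 9 = -13] 9 comes off first (add 9). So sub: x = -4.

Answer: x ∈ {-4}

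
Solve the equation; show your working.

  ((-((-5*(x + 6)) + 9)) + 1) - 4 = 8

Step 1. [((-((-5*(x + 6)) + 9)) + 1) - 4 = 8] peel the -4: add 4 from each side ⇒ sub: (-((-5*(x + 6)) + 9)) + 1 = 12.
Step 2. [(-((-5*(x + 6)) + 9)) + 1 = 12] +1 is outermost — subtract 1 both sides. So sub: -((-5*(x + 6)) + 9) = 11.
Step 3. [-((-5*(x + 6)) + 9) = 11] LHS negated; negate both sides ⇒ neg: (-5*(x + 6)) + 9 = -11.
Step 4. [(-5*(x + 6)) + 9 = -11] 9 comes off first (subtract 9). So sub: -5*(x + 6) = -20.
Step 5. [-5*(x + 6) = -20] -5 out front; divide by -5. So div: x + 6 = 4.
Step 6. [x + 6 = 4] subtract 6: x sits inside (… + 6). So sub: x = -2.

Answer: x ∈ {-2}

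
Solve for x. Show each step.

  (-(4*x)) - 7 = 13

Step 1. [(-(4*x)) - 7 = 13] -7 is outermost — add 7 both sides ⇒ sub: -(4*x) = 20.
Step 2. [-(4*x) = 20] leading − — multiply by −1, so neg: 4*x = -20.
Step 3. [4*x = -20] divide by the outer 4 ⇒ div: x = -5.

Answer: x ∈ {-5}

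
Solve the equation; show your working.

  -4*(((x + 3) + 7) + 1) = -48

Step 1. [-4*(((x + 3) + 7) + 1) = -48] divide by the outer -4 ⇒ div: ((x + 3) + 7) + 1 = 12.
Step 2. [((x + 3) + 7) + 1 = 12] peel the +1: subtract 1 from each side. So sub: (x + 3) + 7 = 11.
Step 3. [(x + 3) + 7 = 11] subtract 7: x sits inside (… + 7). So sub: x + 3 = 4.
Step 4. [x + 3 = 4] 3 comes off first (subtract 3) ⇒ sub: x = 1.

Answer: x ∈ {1}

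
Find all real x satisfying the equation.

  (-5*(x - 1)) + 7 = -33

Step 1. [(-5*(x - 1)) + 7 = -33] peel the +7: subtract 7 from each side, so sub: -5*(x - 1) = -40.
Step 2. [-5*(x - 1) = -40] divide by the outer -5, so div: x - 1 = 8.
Step 3. [x - 1 = 8] add 1: x sits inside (… - 1). So sub: x = 9.

Answer: x ∈ {9}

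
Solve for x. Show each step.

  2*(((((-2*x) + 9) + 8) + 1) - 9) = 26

Step 1. [2*(((((-2*x) + 9) + 8) + 1) - 9) = 26] divide by the outer 2, so div: ((((-2*x) + 9) + 8) + 1) - 9 = 13.
Step 2. [((((-2*x) + 9) + 8) + 1) - 9 = 13] add 9: x sits inside (… - 9) ⇒ sub: (((-2*x) + 9) + 8) + 1 = 22.
Step 3. [(((-2*x) + 9) + 8) + 1 = 22] +1 is outermost — subtract 1 both sides ⇒ sub: ((-2*x) + 9) + 8 = 21.
Step 4. [((-2*x) + 9) + 8 = 21] subtract 8: x sits inside (… + 8). So sub: (-2*x) + 9 = 13.
Step 5. [(-2*x) + 9 = 13] +9 is outermost — subtract 9 both sides ⇒ sub: -2*x = 4.
Step 6. [-2*x = 4] -2·(inner) — divide through by -2 ⇒ div: x = -2.

Answer: x ∈ {-2}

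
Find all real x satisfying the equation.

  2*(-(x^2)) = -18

Step 1. [2*(-(x^2)) = -18] 2·(inner) — divide through by 2. So div: -(x^2) = -9.
Step 2. [-(x^2) = -9] flip signs both sides. So neg: x^2 = 9.
Step 3. [x^2 = 9] LHS squared, RHS 9 ≥ 0: apply √ (±), so sqrt: x = 3 or -3.

Answer: x ∈ {-3, 3}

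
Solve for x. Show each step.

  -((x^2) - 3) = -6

Step 1. [-((x^2) - 3) = -6] leading − — multiply by −1 ⇒ neg: (x^2) - 3 = 6.
Step 2. [(x^2) - 3 = 6] -3 is outermost — add 3 both sides ⇒ sub: x^2 = 9.
Step 3. [x^2 = 9] LHS squared, RHS 9 ≥ 0: apply √ (±) ⇒ sqrt: x = 3 or -3.

Answer: x ∈ {-3, 3}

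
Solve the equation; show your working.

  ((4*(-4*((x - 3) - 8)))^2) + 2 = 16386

Step 1. [((4*(-4*((x - 3) - 8)))^2) + 2 = 16386] peel the +2: subtract 2 from each side, so sub: (4*(-4*((x - 3) - 8)))^2 = 16384.
Step 2. [(4*(-4*((x - 3) - 8)))^2 = 16384] 16384 ≥ 0, LHS is (·)² — take ±√. So sqrt: 4*(-4*((x - 3) - 8)) = 128 or -128.
Step 3. [4*(-4*((x - 3) - 8)) = 128 or -128] LHS = 4·(…); ÷4 both sides. So div: -4*((x - 3) - 8) = 32 or -32.
Step 4. [-4*((x - 3) - 8) = 32 or -32] -4·(inner) — divide through by -4 ⇒ div: (x - 3) - 8 = -8 or 8.
Step 5. [(x - 3) - 8 = -8 or 8] 8 comes off first (add 8). So sub: x - 3 = 0 or 16.
Step 6. [x - 3 = 0 or 16] peel the -3: add 3 from each side, so sub: x = 3 or 19.

Answer: x ∈ {3, 19}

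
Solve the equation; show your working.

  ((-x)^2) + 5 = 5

Step 1. [((-x)^2) + 5 = 5] peel the +5: subtract 5 from each side, so sub: (-x)^2 = 0.
Step 2. [(-x)^2 = 0] LHS squared, RHS 0 ≥ 0: apply √ (±). So sqrt: -x = 0.
Step 3. [-x = 0] leading − — multiply by −1 ⇒ neg: x = 0.

Answer: x ∈ {0}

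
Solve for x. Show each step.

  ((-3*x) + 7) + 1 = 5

Step 1. [((-3*x) + 7) + 1 = 5] the outer +1 inverts by subtracting 1. So sub: (-3*x) + 7 = 4.
Step 2. [(-3*x) + 7 = 4] 7 comes off first (subtract 7) ⇒ sub: -3*x = -3.
Step 3. [-3*x = -3] LHS = -3·(…); ÷-3 both sides, so div: x = 1.

Answer: x ∈ {1}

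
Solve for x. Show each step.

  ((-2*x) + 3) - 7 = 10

Step 1. [((-2*x) + 3) - 7 = 10] the outer -7 inverts by adding 7. So sub: (-2*x) + 3 = 17.
Step 2. [(-2*x) + 3 = 17] +3 is outermost — subtract 3 both sides ⇒ sub: -2*x = 14.
Step 3. [-2*x = 14] leading coefficient -2: divide by -2. So div: x = -7.

Answer: x ∈ {-7}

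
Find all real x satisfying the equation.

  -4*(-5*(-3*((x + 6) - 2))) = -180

Step 1. [-4*(-5*(-3*((x + 6) - 2))) = -180] divide by the outer -4, so div: -5*(-3*((x + 6) - 2)) = 45.
Step 2. [-5*(-3*((x + 6) - 2)) = 45] -5 out front; divide by -5, so div: -3*((x + 6) - 2) = -9.
Step 3. [-3*((x + 6) - 2) = -9] LHS = -3·(…); ÷-3 both sides, so div: (x + 6) - 2 = 3.
Step 4. [(x + 6) - 2 = 3] add 2: x sits inside (… - 2). So sub: x + 6 = 5.
Step 5. [x + 6 = 5] the outer +6 inverts by subtracting 6. So sub: x = -1.

Answer: x ∈ {-1}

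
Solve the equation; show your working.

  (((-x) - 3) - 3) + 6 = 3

Step 1. [(((-x) - 3) - 3) + 6 = 3] peel the +6: subtract 6 from each side. So sub: ((-x) - 3) - 3 = -3.
Step 2. [((-x) - 3) - 3 = -3] peel the -3: add 3 from each side, so sub: (-x) - 3 = 0.
Step 3. [(-x) - 3 = 0] the outer -3 inverts by adding 3. So sub: -x = 3.
Step 4. [-x = 3] flip signs both sides ⇒ neg: x = -3.

Answer: x ∈ {-3}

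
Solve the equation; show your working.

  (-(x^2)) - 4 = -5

Step 1. [(-(x^2)) - 4 = -5] 4 comes off first (add 4), so sub: -(x^2) = -1.
Step 2. [-(x^2) = -1] leading − — multiply by −1, so neg: x^2 = 1.
Step 3. [x^2 = 1] √ both sides: 1 ≥ 0 gives two branches ⇒ sqrt: x = 1 or -1.

Answer: x ∈ {-1, 1}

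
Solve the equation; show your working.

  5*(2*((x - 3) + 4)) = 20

Step 1. [5*(2*((x - 3) + 4)) = 20] LHS = 5·(…); ÷5 both sides ⇒ div: 2*((x - 3) + 4) = 4.
Step 2. [2*((x - 3) + 4) = 4] 2·(inner) — divide through by 2 ⇒ div: (x - 3) + 4 = 2.
Step 3. [(x - 3) + 4 = 2] +4 is outermost — subtract 4 both sides ⇒ sub: x - 3 = -2.
Step 4. [x - 3 = -2] the outer -3 inverts by adding 3, so sub: x = 1.

Answer: x ∈ {1}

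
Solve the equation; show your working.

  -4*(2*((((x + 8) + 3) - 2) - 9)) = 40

Step 1. [-4*(2*((((x + 8) + 3) - 2) - 9)) = 40] -4·(inner) — divide through by -4 ⇒ div: 2*((((x + 8) + 3) - 2) - 9) = -10.
Step 2. [2*((((x + 8) + 3) - 2) - 9) = -10] 2 out front; divide by 2. So div: (((x + 8) + 3) - 2) - 9 = -5.
Step 3. [(((x + 8) + 3) - 2) - 9 = -5] peel the -9: add 9 from each side, so sub: ((x + 8) + 3) - 2 = 4.
Step 4. [((x + 8) + 3) - 2 = 4] peel the -2: add 2 from each side. So sub: (x + 8) + 3 = 6.
Step 5. [(x + 8) + 3 = 6] 3 comes off first (subtract 3) ⇒ sub: x + 8 = 3.
Step 6. [x + 8 = 3] peel the +8: subtract 8 from each side. So sub: x = -5.

Answer: x ∈ {-5}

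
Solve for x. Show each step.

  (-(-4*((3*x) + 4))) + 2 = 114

Step 1. [(-(-4*((3*x) + 4))) + 2 = 114] subtract 2: x sits inside (… + 2), so sub: -(-4*((3*x) + 4)) = 112.
Step 2. [-(-4*((3*x) + 4)) = 112] leading − — multiply by −1, so neg: -4*((3*x) + 4) = -112.
Step 3. [-4*((3*x) + 4) = -112] LHS = -4·(…); ÷-4 both sides ⇒ div: (3*x) + 4 = 28.
Step 4. [(3*x) + 4 = 28] +4 is outermost — subtract 4 both sides ⇒ sub: 3*x = 24.
Step 5. [3*x = 24] divide by the outer 3, so div: x = 8.

Answer: x ∈ {8}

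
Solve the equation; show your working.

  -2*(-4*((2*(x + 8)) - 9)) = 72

Step 1. [-2*(-4*((2*(x + 8)) - 9)) = 72] LHS = -2·(…); ÷-2 both sides ⇒ div: -4*((2*(x + 8)) - 9) = -36.
Step 2. [-4*((2*(x + 8)) - 9) = -36] LHS = -4·(…); ÷-4 both sides ⇒ div: (2*(x + 8)) - 9 = 9.
Step 3. [(2*(x + 8)) - 9 = 9] add 9: x sits inside (… - 9) ⇒ sub: 2*(x + 8) = 18.
Step 4. [2*(x + 8) = 18] leading coefficient 2: divide by 2, so div: x + 8 = 9.
Step 5. [x + 8 = 9] peel the +8: subtract 8 from each side ⇒ sub: x = 1.

Answer: x ∈ {1}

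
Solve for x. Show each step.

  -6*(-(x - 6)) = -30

Step 1. [-6*(-(x - 6)) = -30] leading coefficient -6: divide by -6 ⇒ div: -(x - 6) = 5.
Step 2. [-(x - 6) = 5] LHS negated; negate both sides ⇒ neg: x - 6 = -5.
Step 3. [x - 6 = -5] peel the -6: add 6 from each side. So sub: x = 1.

Answer: x ∈ {1}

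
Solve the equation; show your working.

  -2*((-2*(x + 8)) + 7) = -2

Step 1. [-2*((-2*(x + 8)) + 7) = -2] leading coefficient -2: divide by -2. So div: (-2*(x + 8)) + 7 = 1.
Step 2. [(-2*(x + 8)) + 7 = 1] +7 is outermost — subtract 7 both sides ⇒ sub: -2*(x + 8) = -6.
Step 3. [-2*(x + 8) = -6] -2·(inner) — divide through by -2. So div: x + 8 = 3.
Step 4. [x + 8 = 3] peel the +8: subtract 8 from each side, so sub: x = -5.

Answer: x ∈ {-5}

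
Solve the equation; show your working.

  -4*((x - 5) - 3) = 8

Step 1. [-4*((x - 5) - 3) = 8] leading coefficient -4: divide by -4 ⇒ div: (x - 5) - 3 = -2.
Step 2. [(x - 5) - 3 = -2] add 3: x sits inside (… - 3) ⇒ sub: x - 5 = 1.
Step 3. [x - 5 = 1] the outer -5 inverts by adding 5. So sub: x = 6.

Answer: x ∈ {6}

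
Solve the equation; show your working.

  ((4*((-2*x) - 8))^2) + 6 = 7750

Step 1. [((4*((-2*x) - 8))^2) + 6 = 7750] 6 comes off first (subtract 6), so sub: (4*((-2*x) - 8))^2 = 7744.
Step 2. [(4*((-2*x) - 8))^2 = 7744] √ both sides: 7744 ≥ 0 gives two branches. So sqrt: 4*((-2*x) - 8) = 88 or -88.
Step 3. [4*((-2*x) - 8) = 88 or -88] 4·(inner) — divide through by 4, so div: (-2*x) - 8 = 22 or -22.
Step 4. [(-2*x) - 8 = 22 or -22] -2 | LHS and -2 | 22 or -22: pull -2 out ⇒ factor: x + 4 = -11 or 11.
Step 5. [x + 4 = -11 or 11] +4 is outermost — subtract 4 both sides ⇒ sub: x = -15 or 7.

Answer: x ∈ {-15, 7}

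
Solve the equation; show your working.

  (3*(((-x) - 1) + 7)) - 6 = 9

Step 1. [(3*(((-x) - 1) + 7)) - 6 = 9] peel the -6: add 6 from each side, so sub: 3*(((-x) - 1) + 7) = 15.
Step 2. [3*(((-x) - 1) + 7) = 15] LHS = 3·(…); ÷3 both sides ⇒ div: ((-x) - 1) + 7 = 5.
Step 3. [((-x) - 1) + 7 = 5] the outer +7 inverts by subtracting 7, so sub: (-x) - 1 = -2.
Step 4. [(-x) - 1 = -2] 1 comes off first (add 1). So sub: -x = -1.
Step 5. [-x = -1] flip signs both sides, so neg: x = 1.

Answer: x ∈ {1}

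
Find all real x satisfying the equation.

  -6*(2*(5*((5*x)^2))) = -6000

Step 1. [-6*(2*(5*((5*x)^2))) = -6000] -6 out front; divide by -6. So div: 2*(5*((5*x)^2)) = 1000.
Step 2. [2*(5*((5*x)^2)) = 1000] 2·(inner) — divide through by 2 ⇒ div: 5*((5*x)^2) = 500.
Step 3. [5*((5*x)^2) = 500] LHS = 5·(…); ÷5 both sides ⇒ div: (5*x)^2 = 100.
Step 4. [(5*x)^2 = 100] 100 ≥ 0, LHS is (·)² — take ±√. So sqrt: 5*x = 10 or -10.
Step 5. [5*x = 10 or -10] LHS = 5·(…); ÷5 both sides, so div: x = 2 or -2.

Answer: x ∈ {-2, 2}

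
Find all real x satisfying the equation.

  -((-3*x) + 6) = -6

Step 1. [-((-3*x) + 6) = -6] flip signs both sides. So neg: (-3*x) + 6 = 6.
Step 2. [(-3*x) + 6 = 6] peel the +6: subtract 6 from each side. So sub: -3*x = 0.
Step 3. [-3*x = 0] divide by the outer -3. So div: x = 0.

Answer: x ∈ {0}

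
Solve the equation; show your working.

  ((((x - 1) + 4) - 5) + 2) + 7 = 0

Step 1. [((((x - 1) + 4) - 5) + 2) + 7 = 0] +7 is outermost — subtract 7 both sides ⇒ sub: (((x - 1) + 4) - 5) + 2 = -7.
Step 2. [(((x - 1) + 4) - 5) + 2 = -7] the outer +2 inverts by subtracting 2 ⇒ sub: ((x - 1) + 4) - 5 = -9.
Step 3. [((x - 1) + 4) - 5 = -9] 5 comes off first (add 5). So sub: (x - 1) + 4 = -4.
Step 4. [(x - 1) + 4 = -4] peel the +4: subtract 4 from each side. So sub: x - 1 = -8.
Step 5. [x - 1 = -8] the outer -1 inverts by adding 1 ⇒ sub: x = -7.

Answer: x ∈ {-7}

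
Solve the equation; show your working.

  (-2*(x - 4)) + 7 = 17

Step 1. [(-2*(x - 4)) + 7 = 17] +7 is outermost — subtract 7 both sides ⇒ sub: -2*(x - 4) = 10.
Step 2. [-2*(x - 4) = 10] LHS = -2·(…); ÷-2 both sides, so div: x - 4 = -5.
Step 3. [x - 4 = -5] the outer -4 inverts by adding 4, so sub: x = -1.

Answer: x ∈ {-1}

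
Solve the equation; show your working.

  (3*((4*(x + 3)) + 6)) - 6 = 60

Step 1. [(3*((4*(x + 3)) + 6)) - 6 = 60] common factor 3 (LHS and 60) — divide through, so factor: ((4*(x + 3)) + 6) - 2 = 20.
Step 2. [((4*(x + 3)) + 6) - 2 = 20] -2 is outermost — add 2 both sides, so sub: (4*(x + 3)) + 6 = 22.
Step 3. [(4*(x + 3)) + 6 = 22] peel the +6: subtract 6 from each side. So sub: 4*(x + 3) = 16.
Step 4. [4*(x + 3) = 16] LHS = 4·(…); ÷4 both sides, so div: x + 3 = 4.
Step 5. [x + 3 = 4] 3 comes off first (subtract 3), so sub: x = 1.

Answer: x ∈ {1}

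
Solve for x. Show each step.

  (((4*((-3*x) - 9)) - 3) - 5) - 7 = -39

Step 1. [(((4*((-3*x) - 9)) - 3) - 5) - 7 = -39] peel the -7: add 7 from each side, so sub: ((4*((-3*x) - 9)) - 3) - 5 = -32.
Step 2. [((4*((-3*x) - 9)) - 3) - 5 = -32] -5 is outermost — add 5 both sides, so sub: (4*((-3*x) - 9)) - 3 = -27.
Step 3. [(4*((-3*x) - 9)) - 3 = -27] peel the -3: add 3 from each side. So sub: 4*((-3*x) - 9) = -24.
Step 4. [4*((-3*x) - 9) = -24] divide by the outer 4, so div: (-3*x) - 9 = -6.
Step 5. [(-3*x) - 9 = -6] -3 divides every term; factor it out. So factor: x + 3 = 2.
Step 6. [x + 3 = 2] 3 comes off first (subtract 3) ⇒ sub: x = -1.

Answer: x ∈ {-1}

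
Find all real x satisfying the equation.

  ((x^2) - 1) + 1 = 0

Step 1. [((x^2) - 1) + 1 = 0] subtract 1: x sits inside (… + 1), so sub: (x^2) - 1 = -1.
Step 2. [(x^2) - 1 = -1] 1 comes off first (add 1), so sub: x^2 = 0.
Step 3. [x^2 = 0] LHS squared, RHS 0 ≥ 0: apply √ (±), so sqrt: x = 0.

Answer: x ∈ {0}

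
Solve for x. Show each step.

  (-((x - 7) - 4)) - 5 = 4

Step 1. [(-((x - 7) - 4)) - 5 = 4] -5 is outermost — add 5 both sides. So sub: -((x - 7) - 4) = 9.
Step 2. [-((x - 7) - 4) = 9] leading − — multiply by −1, so neg: (x - 7) - 4 = -9.
Step 3. [(x - 7) - 4 = -9] 4 comes off first (add 4). So sub: x - 7 = -5.
Step 4. [x - 7 = -5] add 7: x sits inside (… - 7), so sub: x = 2.

Answer: x ∈ {2}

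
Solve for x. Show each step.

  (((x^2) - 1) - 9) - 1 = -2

Step 1. [(((x^2) - 1) - 9) - 1 = -2] add 1: x sits inside (… - 1), so sub: ((x^2) - 1) - 9 = -1.
Step 2. [((x^2) - 1) - 9 = -1] 9 comes off first (add 9) ⇒ sub: (x^2) - 1 = 8.
Step 3. [(x^2) - 1 = 8] -1 is outermost — add 1 both sides ⇒ sub: x^2 = 9.
Step 4. [x^2 = 9] LHS squared, RHS 9 ≥ 0: apply √ (±) ⇒ sqrt: x = 3 or -3.

Answer: x ∈ {-3, 3}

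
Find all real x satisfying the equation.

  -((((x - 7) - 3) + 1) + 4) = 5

Step 1. [-((((x - 7) - 3) + 1) + 4) = 5] LHS negated; negate both sides. So neg: (((x - 7) - 3) + 1) + 4 = -5.
Step 2. [(((x - 7) - 3) + 1) + 4 = -5] +4 is outermost — subtract 4 both sides ⇒ sub: ((x - 7) - 3) + 1 = -9.
Step 3. [((x - 7) - 3) + 1 = -9] peel the +1: subtract 1 from each side. So sub: (x - 7) - 3 = -10.
Step 4. [(x - 7) - 3 = -10] the outer -3 inverts by adding 3, so sub: x - 7 = -7.
Step 5. [x - 7 = -7] add 7: x sits inside (… - 7), so sub: x = 0.

Answer: x ∈ {0}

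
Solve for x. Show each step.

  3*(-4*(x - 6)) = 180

Step 1. [3*(-4*(x - 6)) = 180] 3 out front; divide by 3, so div: -4*(x - 6) = 60.
Step 2. [-4*(x - 6) = 60] -4·(inner) — divide through by -4. So div: x - 6 = -15.
Step 3. [x - 6 = -15] -6 is outermost — add 6 both sides, so sub: x = -9.

Answer: x ∈ {-9}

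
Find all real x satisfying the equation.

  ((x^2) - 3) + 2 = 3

Step 1. [((x^2) - 3) + 2 = 3] +2 is outermost — subtract 2 both sides ⇒ sub: (x^2) - 3 = 1.
Step 2. [(x^2) - 3 = 1] the outer -3 inverts by adding 3, so sub: x^2 = 4.
Step 3. [x^2 = 4] √ both sides: 4 ≥ 0 gives two branches. So sqrt: x = 2 or -2.

Answer: x ∈ {-2, 2}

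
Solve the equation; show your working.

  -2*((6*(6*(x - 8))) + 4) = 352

Step 1. [-2*((6*(6*(x - 8))) + 4) = 352] LHS = -2·(…); ÷-2 both sides ⇒ div: (6*(6*(x - 8))) + 4 = -176.
Step 2. [(6*(6*(x - 8))) + 4 = -176] the outer +4 inverts by subtracting 4. So sub: 6*(6*(x - 8)) = -180.
Step 3. [6*(6*(x - 8)) = -180] 6 out front; divide by 6, so div: 6*(x - 8) = -30.
Step 4. [6*(x - 8) = -30] leading coefficient 6: divide by 6 ⇒ div: x - 8 = -5.
Step 5. [x - 8 = -5] 8 comes off first (add 8), so sub: x = 3.

Answer: x ∈ {3}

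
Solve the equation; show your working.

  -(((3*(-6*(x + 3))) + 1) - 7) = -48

Step 1. [-(((3*(-6*(x + 3))) + 1) - 7) = -48] leading − — multiply by −1, so neg: ((3*(-6*(x + 3))) + 1) - 7 = 48.
Step 2. [((3*(-6*(x + 3))) + 1) - 7 = 48] -7 is outermost — add 7 both sides, so sub: (3*(-6*(x + 3))) + 1 = 55.
Step 3. [(3*(-6*(x + 3))) + 1 = 55] peel the +1: subtract 1 from each side, so sub: 3*(-6*(x + 3)) = 54.
Step 4. [3*(-6*(x + 3)) = 54] 3 out front; divide by 3 ⇒ div: -6*(x + 3) = 18.
Step 5. [-6*(x + 3) = 18] -6·(inner) — divide through by -6 ⇒ div: x + 3 = -3.
Step 6. [x + 3 = -3] +3 is outermost — subtract 3 both sides. So sub: x = -6.

Answer: x ∈ {-6}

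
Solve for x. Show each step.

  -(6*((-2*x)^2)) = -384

Step 1. [-(6*((-2*x)^2)) = -384] LHS negated; negate both sides. So neg: 6*((-2*x)^2) = 384.
Step 2. [6*((-2*x)^2) = 384] divide by the outer 6, so div: (-2*x)^2 = 64.
Step 3. [(-2*x)^2 = 64] 64 ≥ 0, LHS is (·)² — take ±√ ⇒ sqrt: -2*x = 8 or -8.
Step 4. [-2*x = 8 or -8] leading coefficient -2: divide by -2, so div: x = -4 or 4.

Answer: x ∈ {-4, 4}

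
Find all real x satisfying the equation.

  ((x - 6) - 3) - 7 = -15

Step 1. [((x - 6) - 3) - 7 = -15] -7 is outermost — add 7 both sides, so sub: (x - 6) - 3 = -8.
Step 2. [(x - 6) - 3 = -8] add 3: x sits inside (… - 3) ⇒ sub: x - 6 = -5.
Step 3. [x - 6 = -5] peel the -6: add 6 from each side, so sub: x = 1.

Answer: x ∈ {1}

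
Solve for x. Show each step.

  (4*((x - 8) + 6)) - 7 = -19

Step 1. [(4*((x - 8) + 6)) - 7 = -19] peel the -7: add 7 from each side, so sub: 4*((x - 8) + 6) = -12.
Step 2. [4*((x - 8) + 6) = -12] 4 out front; divide by 4. So div: (x - 8) + 6 = -3.
Step 3. [(x - 8) + 6 = -3] subtract 6: x sits inside (… + 6). So sub: x - 8 = -9.
Step 4. [x - 8 = -9] 8 comes off first (add 8). So sub: x = -1.

Answer: x ∈ {-1}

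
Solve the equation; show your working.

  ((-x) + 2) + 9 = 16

Step 1. [((-x) + 2) + 9 = 16] peel the +9: subtract 9 from each side. So sub: (-x) + 2 = 7.
Step 2. [(-x) + 2 = 7] the outer +2 inverts by subtracting 2 ⇒ sub: -x = 5.
Step 3. [-x = 5] LHS negated; negate both sides, so neg: x = -5.

Answer: x ∈ {-5}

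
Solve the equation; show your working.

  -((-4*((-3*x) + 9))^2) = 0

Step 1. [-((-4*((-3*x) + 9))^2) = 0] LHS negated; negate both sides, so neg: (-4*((-3*x) + 9))^2 = 0.
Step 2. [(-4*((-3*x) + 9))^2 = 0] LHS squared, RHS 0 ≥ 0: apply √ (±). So sqrt: -4*((-3*x) + 9) = 0.
Step 3. [-4*((-3*x) + 9) = 0] -4·(inner) — divide through by -4, so div: (-3*x) + 9 = 0.
Step 4. [(-3*x) + 9 = 0] -3 | LHS and -3 | 0: pull -3 out ⇒ factor: x - 3 = 0.
Step 5. [x - 3 = 0] -3 is outermost — add 3 both sides. So sub: x = 3.

Answer: x ∈ {3}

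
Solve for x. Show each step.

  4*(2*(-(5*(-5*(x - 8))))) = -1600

Step 1. [4*(2*(-(5*(-5*(x - 8))))) = -1600] divide by the outer 4 ⇒ div: 2*(-(5*(-5*(x - 8)))) = -400.
Step 2. [2*(-(5*(-5*(x - 8)))) = -400] divide by the outer 2. So div: -(5*(-5*(x - 8))) = -200.
Step 3. [-(5*(-5*(x - 8))) = -200] flip signs both sides. So neg: 5*(-5*(x - 8)) = 200.
Step 4. [5*(-5*(x - 8)) = 200] 5·(inner) — divide through by 5, so div: -5*(x - 8) = 40.
Step 5. [-5*(x - 8) = 40] divide by the outer -5. So div: x - 8 = -8.
Step 6. [x - 8 = -8] peel the -8: add 8 from each side, so sub: x = 0.

Answer: x ∈ {0}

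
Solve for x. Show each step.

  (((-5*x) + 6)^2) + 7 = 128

Step 1. [(((-5*x) + 6)^2) + 7 = 128] subtract 7: x sits inside (… + 7) ⇒ sub: ((-5*x) + 6)^2 = 121.
Step 2. [((-5*x) + 6)^2 = 121] 121 ≥ 0, LHS is (·)² — take ±√, so sqrt: (-5*x) + 6 = 11 or -11.
Step 3. [(-5*x) + 6 = 11 or -11] subtract 6: x sits inside (… + 6) ⇒ sub: -5*x = 5 or -17.
Step 4. [-5*x = 5 or -17] -5 out front; divide by -5, so div: x = -1 or 17/5.

Answer: x ∈ {-1, 17/5}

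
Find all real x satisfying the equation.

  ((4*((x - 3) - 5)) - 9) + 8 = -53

Step 1. [((4*((x - 3) - 5)) - 9) + 8 = -53] subtract 8: x sits inside (… + 8) ⇒ sub: (4*((x - 3) - 5)) - 9 = -61.
Step 2. [(4*((x - 3) - 5)) - 9 = -61] 9 comes off first (add 9) ⇒ sub: 4*((x - 3) - 5) = -52.
Step 3. [4*((x - 3) - 5) = -52] leading coefficient 4: divide by 4 ⇒ div: (x - 3) - 5 = -13.
Step 4. [(x - 3) - 5 = -13] the outer -5 inverts by adding 5 ⇒ sub: x - 3 = -8.
Step 5. [x - 3 = -8] -3 is outermost — add 3 both sides. So sub: x = -5.

Answer: x ∈ {-5}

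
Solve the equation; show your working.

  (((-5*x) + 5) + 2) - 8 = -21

Step 1. [(((-5*x) + 5) + 2) - 8 = -21] 8 comes off first (add 8) ⇒ sub: ((-5*x) + 5) + 2 = -13.
Step 2. [((-5*x) + 5) + 2 = -13] peel the +2: subtract 2 from each side. So sub: (-5*x) + 5 = -15.
Step 3. [(-5*x) + 5 = -15] -5 divides every term; factor it out ⇒ factor: x - 1 = 3.
Step 4. [x - 1 = 3] add 1: x sits inside (… - 1) ⇒ sub: x = 4.

Answer: x ∈ {4}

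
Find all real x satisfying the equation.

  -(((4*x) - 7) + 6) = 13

Step 1. [-(((4*x) - 7) + 6) = 13] leading − — multiply by −1. So neg: ((4*x) - 7) + 6 = -13.
Step 2. [((4*x) - 7) + 6 = -13] the outer +6 inverts by subtracting 6 ⇒ sub: (4*x) - 7 = -19.
Step 3. [(4*x) - 7 = -19] the outer -7 inverts by adding 7. So sub: 4*x = -12.
Step 4. [4*x = -12] leading coefficient 4: divide by 4. So div: x = -3.

Answer: x ∈ {-3}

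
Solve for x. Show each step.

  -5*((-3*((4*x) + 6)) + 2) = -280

Step 1. [-5*((-3*((4*x) + 6)) + 2) = -280] LHS = -5·(…); ÷-5 both sides ⇒ div: (-3*((4*x) + 6)) + 2 = 56.
Step 2. [(-3*((4*x) + 6)) + 2 = 56] peel the +2: subtract 2 from each side. So sub: -3*((4*x) + 6) = 54.
Step 3. [-3*((4*x) + 6) = 54] leading coefficient -3: divide by -3, so div: (4*x) + 6 = -18.
Step 4. [(4*x) + 6 = -18] peel the +6: subtract 6 from each side, so sub: 4*x = -24.
Step 5. [4*x = -24] 4 out front; divide by 4 ⇒ div: x = -6.

Answer: x ∈ {-6}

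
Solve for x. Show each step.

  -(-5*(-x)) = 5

Step 1. [-(-5*(-x)) = 5] LHS negated; negate both sides, so neg: -5*(-x) = -5.
Step 2. [-5*(-x) = -5] leading coefficient -5: divide by -5, so div: -x = 1.
Step 3. [-x = 1] flip signs both sides, so neg: x = -1.

Answer: x ∈ {-1}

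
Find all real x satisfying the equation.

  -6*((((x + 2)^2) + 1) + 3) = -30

Step 1. [-6*((((x + 2)^2) + 1) + 3) = -30] leading coefficient -6: divide by -6 ⇒ div: (((x + 2)^2) + 1) + 3 = 5.
Step 2. [(((x + 2)^2) + 1) + 3 = 5] subtract 3: x sits inside (… + 3) ⇒ sub: ((x + 2)^2) + 1 = 2.
Step 3. [((x + 2)^2) + 1 = 2] peel the +1: subtract 1 from each side ⇒ sub: (x + 2)^2 = 1.
Step 4. [(x + 2)^2 = 1] LHS squared, RHS 1 ≥ 0: apply √ (±). So sqrt: x + 2 = 1 or -1.
Step 5. [x + 2 = 1 or -1] subtract 2: x sits inside (… + 2). So sub: x = -1 or -3.

Answer: x ∈ {-3, -1}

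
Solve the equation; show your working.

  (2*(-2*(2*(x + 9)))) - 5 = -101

Step 1. [(2*(-2*(2*(x + 9)))) - 5 = -101] 5 comes off first (add 5) ⇒ sub: 2*(-2*(2*(x + 9))) = -96.
Step 2. [2*(-2*(2*(x + 9))) = -96] 2 out front; divide by 2, so div: -2*(2*(x + 9)) = -48.
Step 3. [-2*(2*(x + 9)) = -48] divide by the outer -2, so div: 2*(x + 9) = 24.
Step 4. [2*(x + 9) = 24] LHS = 2·(…); ÷2 both sides. So div: x + 9 = 12.
Step 5. [x + 9 = 12] the outer +9 inverts by subtracting 9, so sub: x = 3.

Answer: x ∈ {3}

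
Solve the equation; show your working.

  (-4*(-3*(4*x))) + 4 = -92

Step 1. [(-4*(-3*(4*x))) + 4 = -92] subtract 4: x sits inside (… + 4), so sub: -4*(-3*(4*x)) = -96.
Step 2. [-4*(-3*(4*x)) = -96] divide by the outer -4 ⇒ div: -3*(4*x) = 24.
Step 3. [-3*(4*x) = 24] -3 out front; divide by -3 ⇒ div: 4*x = -8.
Step 4. [4*x = -8] 4 out front; divide by 4, so div: x = -2.

Answer: x ∈ {-2}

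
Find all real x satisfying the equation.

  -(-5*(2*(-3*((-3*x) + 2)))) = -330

Step 1. [-(-5*(2*(-3*((-3*x) + 2)))) = -330] flip signs both sides, so neg: -5*(2*(-3*((-3*x) + 2))) = 330.
Step 2. [-5*(2*(-3*((-3*x) + 2))) = 330] leading coefficient -5: divide by -5, so div: 2*(-3*((-3*x) + 2)) = -66.
Step 3. [2*(-3*((-3*x) + 2)) = -66] LHS = 2·(…); ÷2 both sides, so div: -3*((-3*x) + 2) = -33.
Step 4. [-3*((-3*x) + 2) = -33] -3 out front; divide by -3, so div: (-3*x) + 2 = 11.
Step 5. [(-3*x) + 2 = 11] peel the +2: subtract 2 from each side. So sub: -3*x = 9.
Step 6. [-3*x = 9] LHS = -3·(…); ÷-3 both sides, so div: x = -3.

Answer: x ∈ {-3}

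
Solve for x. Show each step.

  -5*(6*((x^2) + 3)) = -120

Step 1. [-5*(6*((x^2) + 3)) = -120] -5·(inner) — divide through by -5. So div: 6*((x^2) + 3) = 24.
Step 2. [6*((x^2) + 3) = 24] 6 out front; divide by 6, so div: (x^2) + 3 = 4.
Step 3. [(x^2) + 3 = 4] the outer +3 inverts by subtracting 3, so sub: x^2 = 1.
Step 4. [x^2 = 1] √ both sides: 1 ≥ 0 gives two branches, so sqrt: x = 1 or -1.

Answer: x ∈ {-1, 1}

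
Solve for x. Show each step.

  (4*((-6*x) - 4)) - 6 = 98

Step 1. [(4*((-6*x) - 4)) - 6 = 98] add 6: x sits inside (… - 6), so sub: 4*((-6*x) - 4) = 104.
Step 2. [4*((-6*x) - 4) = 104] leading coefficient 4: divide by 4, so div: (-6*x) - 4 = 26.
Step 3. [(-6*x) - 4 = 26] 4 comes off first (add 4), so sub: -6*x = 30.
Step 4. [-6*x = 30] LHS = -6·(…); ÷-6 both sides ⇒ div: x = -5.

Answer: x ∈ {-5}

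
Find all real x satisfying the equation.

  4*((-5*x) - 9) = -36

Step 1. [4*((-5*x) - 9) = -36] divide by the outer 4. So div: (-5*x) - 9 = -9.
Step 2. [(-5*x) - 9 = -9] -9 is outermost — add 9 both sides, so sub: -5*x = 0.
Step 3. [-5*x = 0] leading coefficient -5: divide by -5 ⇒ div: x = 0.

Answer: x ∈ {0}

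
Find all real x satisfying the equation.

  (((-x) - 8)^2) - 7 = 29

Step 1. [(((-x) - 8)^2) - 7 = 29] peel the -7: add 7 from each side, so sub: ((-x) - 8)^2 = 36.
Step 2. [((-x) - 8)^2 = 36] LHS squared, RHS 36 ≥ 0: apply √ (±), so sqrt: (-x) - 8 = 6 or -6.
Step 3. [(-x) - 8 = 6 or -6] 8 comes off first (add 8) ⇒ sub: -x = 14 or 2.
Step 4. [-x = 14 or 2] flip signs both sides ⇒ neg: x = -14 or -2.

Answer: x ∈ {-14, -2}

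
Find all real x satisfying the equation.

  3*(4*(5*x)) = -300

Step 1. [3*(4*(5*x)) = -300] leading coefficient 3: divide by 3, so div: 4*(5*x) = -100.
Step 2. [4*(5*x) = -100] 4·(inner) — divide through by 4, so div: 5*x = -25.
Step 3. [5*x = -25] divide by the outer 5, so div: x = -5.

Answer: x ∈ {-5}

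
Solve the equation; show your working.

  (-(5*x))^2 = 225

Step 1. [(-(5*x))^2 = 225] √ both sides: 225 ≥ 0 gives two branches ⇒ sqrt: -(5*x) = 15 or -15.
Step 2. [-(5*x) = 15 or -15] LHS negated; negate both sides, so neg: 5*x = -15 or 15.
Step 3. [5*x = -15 or 15] 5·(inner) — divide through by 5. So div: x = -3 or 3.

Answer: x ∈ {-3, 3}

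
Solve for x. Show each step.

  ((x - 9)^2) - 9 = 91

Step 1. [((x - 9)^2) - 9 = 91] the outer -9 inverts by adding 9 ⇒ sub: (x - 9)^2 = 100.
Step 2. [(x - 9)^2 = 100] LHS squared, RHS 100 ≥ 0: apply √ (±) ⇒ sqrt: x - 9 = 10 or -10.
Step 3. [x - 9 = 10 or -10] -9 is outermost — add 9 both sides, so sub: x = 19 or -1.

Answer: x ∈ {-1, 19}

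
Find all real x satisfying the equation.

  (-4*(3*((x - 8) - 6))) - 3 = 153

Step 1. [(-4*(3*((x - 8) - 6))) - 3 = 153] the outer -3 inverts by adding 3, so sub: -4*(3*((x - 8) - 6)) = 156.
Step 2. [-4*(3*((x - 8) - 6)) = 156] divide by the outer -4. So div: 3*((x - 8) - 6) = -39.
Step 3. [3*((x - 8) - 6) = -39] LHS = 3·(…); ÷3 both sides. So div: (x - 8) - 6 = -13.
Step 4. [(x - 8) - 6 = -13] -6 is outermost — add 6 both sides ⇒ sub: x - 8 = -7.
Step 5. [x - 8 = -7] peel the -8: add 8 from each side. So sub: x = 1.

Answer: x ∈ {1}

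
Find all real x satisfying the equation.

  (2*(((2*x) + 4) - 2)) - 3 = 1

Step 1. [(2*(((2*x) + 4) - 2)) - 3 = 1] add 3: x sits inside (… - 3). So sub: 2*(((2*x) + 4) - 2) = 4.
Step 2. [2*(((2*x) + 4) - 2) = 4] 2 out front; divide by 2, so div: ((2*x) + 4) - 2 = 2.
Step 3. [((2*x) + 4) - 2 = 2] peel the -2: add 2 from each side. So sub: (2*x) + 4 = 4.
Step 4. [(2*x) + 4 = 4] 2 divides every term; factor it out, so factor: x + 2 = 2.
Step 5. [x + 2 = 2] +2 is outermost — subtract 2 both sides ⇒ sub: x = 0.

Answer: x ∈ {0}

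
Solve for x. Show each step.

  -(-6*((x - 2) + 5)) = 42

Step 1. [-(-6*((x - 2) + 5)) = 42] leading − — multiply by −1 ⇒ neg: -6*((x - 2) + 5) = -42.
Step 2. [-6*((x - 2) + 5) = -42] leading coefficient -6: divide by -6, so div: (x - 2) + 5 = 7.
Step 3. [(x - 2) + 5 = 7] subtract 5: x sits inside (… + 5). So sub: x - 2 = 2.
Step 4. [x - 2 = 2] -2 is outermost — add 2 both sides, so sub: x = 4.

Answer: x ∈ {4}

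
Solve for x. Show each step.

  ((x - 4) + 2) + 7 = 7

Step 1. [((x - 4) + 2) + 7 = 7] peel the +7: subtract 7 from each side ⇒ sub: (x - 4) + 2 = 0.
Step 2. [(x - 4) + 2 = 0] +2 is outermost — subtract 2 both sides, so sub: x - 4 = -2.
Step 3. [x - 4 = -2] peel the -4: add 4 from each side. So sub: x = 2.

Answer: x ∈ {2}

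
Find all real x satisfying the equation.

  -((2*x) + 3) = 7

Step 1. [-((2*x) + 3) = 7] leading − — multiply by −1 ⇒ neg: (2*x) + 3 = -7.
Step 2. [(2*x) + 3 = -7] 3 comes off first (subtract 3) ⇒ sub: 2*x = -10.
Step 3. [2*x = -10] 2·(inner) — divide through by 2. So div: x = -5.

Answer: x ∈ {-5}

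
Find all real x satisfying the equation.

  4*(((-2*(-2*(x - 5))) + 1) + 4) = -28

Step 1. [4*(((-2*(-2*(x - 5))) + 1) + 4) = -28] 4 out front; divide by 4. So div: ((-2*(-2*(x - 5))) + 1) + 4 = -7.
Step 2. [((-2*(-2*(x - 5))) + 1) + 4 = -7] +4 is outermost — subtract 4 both sides ⇒ sub: (-2*(-2*(x - 5))) + 1 = -11.
Step 3. [(-2*(-2*(x - 5))) + 1 = -11] 1 comes off first (subtract 1) ⇒ sub: -2*(-2*(x - 5)) = -12.
Step 4. [-2*(-2*(x - 5)) = -12] LHS = -2·(…); ÷-2 both sides. So div: -2*(x - 5) = 6.
Step 5. [-2*(x - 5) = 6] -2 out front; divide by -2. So div: x - 5 = -3.
Step 6. [x - 5 = -3] 5 comes off first (add 5) ⇒ sub: x = 2.

Answer: x ∈ {2}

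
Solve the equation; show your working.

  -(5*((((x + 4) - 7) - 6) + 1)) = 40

Step 1. [-(5*((((x + 4) - 7) - 6) + 1)) = 40] flip signs both sides. So neg: 5*((((x + 4) - 7) - 6) + 1) = -40.
Step 2. [5*((((x + 4) - 7) - 6) + 1) = -40] 5·(inner) — divide through by 5. So div: (((x + 4) - 7) - 6) + 1 = -8.
Step 3. [(((x + 4) - 7) - 6) + 1 = -8] +1 is outermost — subtract 1 both sides, so sub: ((x + 4) - 7) - 6 = -9.
Step 4. [((x + 4) - 7) - 6 = -9] the outer -6 inverts by adding 6, so sub: (x + 4) - 7 = -3.
Step 5. [(x + 4) - 7 = -3] the outer -7 inverts by adding 7, so sub: x + 4 = 4.
Step 6. [x + 4 = 4] 4 comes off first (subtract 4), so sub: x = 0.

Answer: x ∈ {0}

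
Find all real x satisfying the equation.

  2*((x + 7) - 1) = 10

Step 1. [2*((x + 7) - 1) = 10] 2 out front; divide by 2 ⇒ div: (x + 7) - 1 = 5.
Step 2. [(x + 7) - 1 = 5] add 1: x sits inside (… - 1), so sub: x + 7 = 6.
Step 3. [x + 7 = 6] peel the +7: subtract 7 from each side. So sub: x = -1.

Answer: x ∈ {-1}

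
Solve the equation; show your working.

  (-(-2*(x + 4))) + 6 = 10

Step 1. [(-(-2*(x + 4))) + 6 = 10] 6 comes off first (subtract 6). So sub: -(-2*(x + 4)) = 4.
Step 2. [-(-2*(x + 4)) = 4] leading − — multiply by −1. So neg: -2*(x + 4) = -4.
Step 3. [-2*(x + 4) = -4] divide by the outer -2, so div: x + 4 = 2.
Step 4. [x + 4 = 2] 4 comes off first (subtract 4). So sub: x = -2.

Answer: x ∈ {-2}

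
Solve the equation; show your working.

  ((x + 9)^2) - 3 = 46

Step 1. [((x + 9)^2) - 3 = 46] 3 comes off first (add 3) ⇒ sub: (x + 9)^2 = 49.
Step 2. [(x + 9)^2 = 49] 49 ≥ 0, LHS is (·)² — take ±√. So sqrt: x + 9 = 7 or -7.
Step 3. [x + 9 = 7 or -7] +9 is outermost — subtract 9 both sides. So sub: x = -2 or -16.

Answer: x ∈ {-16, -2}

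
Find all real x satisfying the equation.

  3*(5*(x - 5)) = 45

Step 1. [3*(5*(x - 5)) = 45] 3·(inner) — divide through by 3. So div: 5*(x - 5) = 15.
Step 2. [5*(x - 5) = 15] 5 out front; divide by 5 ⇒ div: x - 5 = 3.
Step 3. [x - 5 = 3] -5 is outermost — add 5 both sides, so sub: x = 8.

Answer: x ∈ {8}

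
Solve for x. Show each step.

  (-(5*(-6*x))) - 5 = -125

Step 1. [(-(5*(-6*x))) - 5 = -125] peel the -5: add 5 from each side, so sub: -(5*(-6*x)) = -120.
Step 2. [-(5*(-6*x)) = -120] flip signs both sides ⇒ neg: 5*(-6*x) = 120.
Step 3. [5*(-6*x) = 120] 5 out front; divide by 5 ⇒ div: -6*x = 24.
Step 4. [-6*x = 24] -6 out front; divide by -6. So div: x = -4.

Answer: x ∈ {-4}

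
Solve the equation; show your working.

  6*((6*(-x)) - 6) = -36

Step 1. [6*((6*(-x)) - 6) = -36] LHS = 6·(…); ÷6 both sides. So div: (6*(-x)) - 6 = -6.
Step 2. [(6*(-x)) - 6 = -6] the outer -6 inverts by adding 6. So sub: 6*(-x) = 0.
Step 3. [6*(-x) = 0] 6 out front; divide by 6, so div: -x = 0.
Step 4. [-x = 0] leading − — multiply by −1. So neg: x = 0.

Answer: x ∈ {0}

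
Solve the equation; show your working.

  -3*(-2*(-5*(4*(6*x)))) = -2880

Step 1. [-3*(-2*(-5*(4*(6*x)))) = -2880] leading coefficient -3: divide by -3, so div: -2*(-5*(4*(6*x))) = 960.
Step 2. [-2*(-5*(4*(6*x))) = 960] LHS = -2·(…); ÷-2 both sides, so div: -5*(4*(6*x)) = -480.
Step 3. [-5*(4*(6*x)) = -480] -5·(inner) — divide through by -5, so div: 4*(6*x) = 96.
Step 4. [4*(6*x) = 96] 4 out front; divide by 4. So div: 6*x = 24.
Step 5. [6*x = 24] 6 out front; divide by 6, so div: x = 4.

Answer: x ∈ {4}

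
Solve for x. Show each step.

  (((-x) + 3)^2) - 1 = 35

Step 1. [(((-x) + 3)^2) - 1 = 35] 1 comes off first (add 1). So sub: ((-x) + 3)^2 = 36.
Step 2. [((-x) + 3)^2 = 36] 36 ≥ 0, LHS is (·)² — take ±√ ⇒ sqrt: (-x) + 3 = 6 or -6.
Step 3. [(-x) + 3 = 6 or -6] subtract 3: x sits inside (… + 3), so sub: -x = 3 or -9.
Step 4. [-x = 3 or -9] flip signs both sides. So neg: x = -3 or 9.

Answer: x ∈ {-3, 9}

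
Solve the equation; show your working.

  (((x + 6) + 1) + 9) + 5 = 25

Step 1. [(((x + 6) + 1) + 9) + 5 = 25] peel the +5: subtract 5 from each side ⇒ sub: ((x + 6) + 1) + 9 = 20.
Step 2. [((x + 6) + 1) + 9 = 20] +9 is outermost — subtract 9 both sides. So sub: (x + 6) + 1 = 11.
Step 3. [(x + 6) + 1 = 11] subtract 1: x sits inside (… + 1). So sub: x + 6 = 10.
Step 4. [x + 6 = 10] 6 comes off first (subtract 6) ⇒ sub: x = 4.

Answer: x ∈ {4}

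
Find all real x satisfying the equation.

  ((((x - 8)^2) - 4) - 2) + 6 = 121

Step 1. [((((x - 8)^2) - 4) - 2) + 6 = 121] the outer +6 inverts by subtracting 6 ⇒ sub: (((x - 8)^2) - 4) - 2 = 115.
Step 2. [(((x - 8)^2) - 4) - 2 = 115] the outer -2 inverts by adding 2 ⇒ sub: ((x - 8)^2) - 4 = 117.
Step 3. [((x - 8)^2) - 4 = 117] peel the -4: add 4 from each side ⇒ sub: (x - 8)^2 = 121.
Step 4. [(x - 8)^2 = 121] 121 ≥ 0, LHS is (·)² — take ±√, so sqrt: x - 8 = 11 or -11.
Step 5. [x - 8 = 11 or -11] the outer -8 inverts by adding 8, so sub: x = 19 or -3.

Answer: x ∈ {-3, 19}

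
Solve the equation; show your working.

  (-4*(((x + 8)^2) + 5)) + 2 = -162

Step 1. [(-4*(((x + 8)^2) + 5)) + 2 = -162] +2 is outermost — subtract 2 both sides, so sub: -4*(((x + 8)^2) + 5) = -164.
Step 2. [-4*(((x + 8)^2) + 5) = -164] LHS = -4·(…); ÷-4 both sides, so div: ((x + 8)^2) + 5 = 41.
Step 3. [((x + 8)^2) + 5 = 41] +5 is outermost — subtract 5 both sides, so sub: (x + 8)^2 = 36.
Step 4. [(x + 8)^2 = 36] LHS squared, RHS 36 ≥ 0: apply √ (±). So sqrt: x + 8 = 6 or -6.
Step 5. [x + 8 = 6 or -6] 8 comes off first (subtract 8), so sub: x = -2 or -14.

Answer: x ∈ {-14, -2}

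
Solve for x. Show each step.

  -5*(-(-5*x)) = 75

Step 1. [-5*(-(-5*x)) = 75] LHS = -5·(…); ÷-5 both sides. So div: -(-5*x) = -15.
Step 2. [-(-5*x) = -15] flip signs both sides ⇒ neg: -5*x = 15.
Step 3. [-5*x = 15] leading coefficient -5: divide by -5. So div: x = -3.

Answer: x ∈ {-3}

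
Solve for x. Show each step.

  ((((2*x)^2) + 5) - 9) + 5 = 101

Step 1. [((((2*x)^2) + 5) - 9) + 5 = 101] the outer +5 inverts by subtracting 5. So sub: (((2*x)^2) + 5) - 9 = 96.
Step 2. [(((2*x)^2) + 5) - 9 = 96] the outer -9 inverts by adding 9, so sub: ((2*x)^2) + 5 = 105.
Step 3. [((2*x)^2) + 5 = 105] the outer +5 inverts by subtracting 5. So sub: (2*x)^2 = 100.
Step 4. [(2*x)^2 = 100] 100 ≥ 0, LHS is (·)² — take ±√ ⇒ sqrt: 2*x = 10 or -10.
Step 5. [2*x = 10 or -10] LHS = 2·(…); ÷2 both sides. So div: x = 5 or -5.

Answer: x ∈ {-5, 5}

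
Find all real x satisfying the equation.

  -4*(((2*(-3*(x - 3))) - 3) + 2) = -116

Step 1. [-4*(((2*(-3*(x - 3))) - 3) + 2) = -116] divide by the outer -4. So div: ((2*(-3*(x - 3))) - 3) + 2 = 29.
Step 2. [((2*(-3*(x - 3))) - 3) + 2 = 29] +2 is outermost — subtract 2 both sides. So sub: (2*(-3*(x - 3))) - 3 = 27.
Step 3. [(2*(-3*(x - 3))) - 3 = 27] 3 comes off first (add 3) ⇒ sub: 2*(-3*(x - 3)) = 30.
Step 4. [2*(-3*(x - 3)) = 30] LHS = 2·(…); ÷2 both sides ⇒ div: -3*(x - 3) = 15.
Step 5. [-3*(x - 3) = 15] -3 out front; divide by -3, so div: x - 3 = -5.
Step 6. [x - 3 = -5] -3 is outermost — add 3 both sides, so sub: x = -2.

Answer: x ∈ {-2}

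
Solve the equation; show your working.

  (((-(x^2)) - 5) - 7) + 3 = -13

Step 1. [(((-(x^2)) - 5) - 7) + 3 = -13] peel the +3: subtract 3 from each side. So sub: ((-(x^2)) - 5) - 7 = -16.
Step 2. [((-(x^2)) - 5) - 7 = -16] 7 comes off first (add 7), so sub: (-(x^2)) - 5 = -9.
Step 3. [(-(x^2)) - 5 = -9] -5 is outermost — add 5 both sides ⇒ sub: -(x^2) = -4.
Step 4. [-(x^2) = -4] LHS negated; negate both sides. So neg: x^2 = 4.
Step 5. [x^2 = 4] √ both sides: 4 ≥ 0 gives two branches ⇒ sqrt: x = 2 or -2.

Answer: x ∈ {-2, 2}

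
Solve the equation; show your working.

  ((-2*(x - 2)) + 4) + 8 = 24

Step 1. [((-2*(x - 2)) + 4) + 8 = 24] +8 is outermost — subtract 8 both sides. So sub: (-2*(x - 2)) + 4 = 16.
Step 2. [(-2*(x - 2)) + 4 = 16] -2 | LHS and -2 | 16: pull -2 out ⇒ factor: (x - 2) - 2 = -8.
Step 3. [(x - 2) - 2 = -8] 2 comes off first (add 2), so sub: x - 2 = -6.
Step 4. [x - 2 = -6] add 2: x sits inside (… - 2), so sub: x = -4.

Answer: x ∈ {-4}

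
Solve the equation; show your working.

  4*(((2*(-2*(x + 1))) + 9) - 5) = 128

Step 1. [4*(((2*(-2*(x + 1))) + 9) - 5) = 128] 4·(inner) — divide through by 4. So div: ((2*(-2*(x + 1))) + 9) - 5 = 32.
Step 2. [((2*(-2*(x + 1))) + 9) - 5 = 32] 5 comes off first (add 5) ⇒ sub: (2*(-2*(x + 1))) + 9 = 37.
Step 3. [(2*(-2*(x + 1))) + 9 = 37] the outer +9 inverts by subtracting 9, so sub: 2*(-2*(x + 1)) = 28.
Step 4. [2*(-2*(x + 1)) = 28] leading coefficient 2: divide by 2 ⇒ div: -2*(x + 1) = 14.
Step 5. [-2*(x + 1) = 14] divide by the outer -2, so div: x + 1 = -7.
Step 6. [x + 1 = -7] +1 is outermost — subtract 1 both sides ⇒ sub: x = -8.

Answer: x ∈ {-8}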